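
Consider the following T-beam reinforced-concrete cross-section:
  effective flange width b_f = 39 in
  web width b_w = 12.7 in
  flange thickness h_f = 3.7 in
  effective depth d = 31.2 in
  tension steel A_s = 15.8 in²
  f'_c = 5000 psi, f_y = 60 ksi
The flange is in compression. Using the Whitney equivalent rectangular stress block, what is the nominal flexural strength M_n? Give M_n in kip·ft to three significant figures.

Tension: T = A_s f_y = 15.8 × 60 = 948 kips.
Try a within the flange: a = T/(0.85 f'_c b_f) = 948/(0.85 × 5 × 39) = 5.719 in.
a = 5.719 > h_f = 3.7 in: the block extends into the web. Split into flange-overhang and web parts.
C_f = 0.85 f'_c (b_f − b_w) h_f = 0.85 × 5 × (39 − 12.7) × 3.7 = 413.6 kips.
Remaining web compression depth: a_w = (T − C_f)/(0.85 f'_c b_w) = (948 − 413.6)/(0.85 × 5 × 12.7) = 9.901 in.
M_n = C_f(d − h_f/2) + (T − C_f)(d − a_w/2) = 413.6 × (31.2 − 1.85) + 534.4 × (31.2 − 4.9505) = 12139.2 + 14027.7 = 26166.9 kip·in.
M_n = 26166.9/12 = 2180.58 kip·ft.

M_n ≈ 2180 kip·ft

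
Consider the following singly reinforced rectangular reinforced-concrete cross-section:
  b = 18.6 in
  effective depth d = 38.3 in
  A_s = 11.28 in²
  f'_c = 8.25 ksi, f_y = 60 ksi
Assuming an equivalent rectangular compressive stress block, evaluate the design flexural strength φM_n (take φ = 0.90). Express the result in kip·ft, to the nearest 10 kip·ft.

T = A_s f_y = 11.28 × 60 = 676.8 kips.
a = T/(0.85 f'_c b) = 676.8/(0.85 × 8.25 × 18.6) = 5.189 in.
M_n = T(d − a/2) = 676.8 × (38.3 − 2.5945) = 24165.5 kip·in = 24165.5/12 = 2013.79 kip·ft.
φM_n = 0.90 × 2013.79 = 1812.41 kip·ft.

φM_n ≈ 1810 kip·ft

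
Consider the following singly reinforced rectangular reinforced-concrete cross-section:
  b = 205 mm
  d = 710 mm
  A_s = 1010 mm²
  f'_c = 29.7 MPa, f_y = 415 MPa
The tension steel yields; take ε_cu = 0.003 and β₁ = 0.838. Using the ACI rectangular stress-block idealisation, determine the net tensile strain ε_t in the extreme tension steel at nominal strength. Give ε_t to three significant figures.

a = A_s f_y/(0.85 f'_c b) = 80.99 mm.
β₁ = 0.838, so c = a/β₁ = 80.99/0.838 = 96.65 mm.
From the linear strain diagram with ε_cu = 0.003: ε_t = 0.003 (d − c)/c = 0.003 × (710 − 96.65)/96.65 = 0.0190.
Since ε_t ≥ 0.005, the section is tension-controlled.

ε_t ≈ 0.0190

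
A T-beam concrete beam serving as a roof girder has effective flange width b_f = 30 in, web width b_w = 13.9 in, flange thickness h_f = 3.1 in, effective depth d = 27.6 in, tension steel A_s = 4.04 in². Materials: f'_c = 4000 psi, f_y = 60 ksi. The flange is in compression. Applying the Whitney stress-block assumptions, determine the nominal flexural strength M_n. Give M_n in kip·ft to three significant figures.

M_n ≈ 534 kip·ft

Tension: T = A_s f_y = 4.04 × 60 = 242.4 kips.
Try a within the flange: a = T/(0.85 f'_c b_f) = 242.4/(0.85 × 4 × 30) = 2.376 in.
Since a = 2.376 ≤ h_f = 3.1 in, the stress block lies entirely in the flange; analyse as a rectangular beam of width b_f.
M_n = T(d − a/2) = 242.4 × (27.6 − 1.188) = 6402.3 kip·in.
M_n = 6402.3/12 = 533.53 kip·ft.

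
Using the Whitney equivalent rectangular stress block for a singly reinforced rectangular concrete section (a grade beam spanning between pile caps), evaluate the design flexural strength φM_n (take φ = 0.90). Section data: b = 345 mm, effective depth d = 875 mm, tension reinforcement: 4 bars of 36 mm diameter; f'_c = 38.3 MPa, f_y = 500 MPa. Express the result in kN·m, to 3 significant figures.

A_s = 4 × 1018 = 4072 mm².
T = A_s f_y = 4072 × 500 = 2036000 N = 2036 kN.
From C = T: a = T/(0.85 f'_c b) = 2036000/(0.85 × 38.3 × 345) = 181.28 mm.
M_n = T(d − a/2) = 2036 kN × (875 − 90.64) mm = 1596.96 kN·m.
φM_n = 0.90 × 1596.96 = 1437.26 kN·m.

φM_n ≈ 1440 kN·m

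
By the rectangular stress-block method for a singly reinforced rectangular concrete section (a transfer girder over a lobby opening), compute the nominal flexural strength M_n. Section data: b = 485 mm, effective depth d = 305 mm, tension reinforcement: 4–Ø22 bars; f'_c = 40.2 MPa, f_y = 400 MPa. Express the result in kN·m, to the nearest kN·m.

A_s = 4 × 380 = 1520 mm².
T = A_s f_y = 1520 × 400 = 608000 N = 608 kN.
From C = T: a = T/(0.85 f'_c b) = 608000/(0.85 × 40.2 × 485) = 36.69 mm.
M_n = T(d − a/2) = 608 kN × (305 − 18.345) mm = 174.29 kN·m.

M_n ≈ 174 kN·m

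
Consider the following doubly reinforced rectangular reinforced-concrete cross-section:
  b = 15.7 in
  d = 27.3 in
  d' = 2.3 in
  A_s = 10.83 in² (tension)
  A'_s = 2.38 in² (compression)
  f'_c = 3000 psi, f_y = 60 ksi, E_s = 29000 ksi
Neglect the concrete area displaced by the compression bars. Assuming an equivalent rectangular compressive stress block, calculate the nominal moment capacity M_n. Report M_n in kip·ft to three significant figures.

Assume both steels yield.
a = (A_s − A'_s) f_y/(0.85 f'_c b) = (10.83 − 2.38) × 60/(0.85 × 3 × 15.7) = 12.664 in.
c = a/β₁ = 12.664/0.85 = 14.899 in; ε'_s = 0.003(c − d')/c = 0.0025 ≥ ε_y = 0.0021, so the compression steel yields.
M_n = (A_s − A'_s) f_y (d − a/2) + A'_s f_y (d − d') = 507 × (27.3 − 6.332) + 142.8 × (27.3 − 2.3) = 10630.8 + 3570.0 = 14200.8 kip·in = 14200.8/12 = 1183.40 kip·ft.

M_n ≈ 1180 kip·ft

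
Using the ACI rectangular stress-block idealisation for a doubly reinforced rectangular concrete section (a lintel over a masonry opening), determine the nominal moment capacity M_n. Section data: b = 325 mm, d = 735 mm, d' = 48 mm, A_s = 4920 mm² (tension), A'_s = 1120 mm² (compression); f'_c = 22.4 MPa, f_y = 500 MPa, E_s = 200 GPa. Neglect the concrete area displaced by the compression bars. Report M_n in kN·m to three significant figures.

M_n ≈ 1490 kN·m

Assume both tension and compression steel yield.
Net tension couple steel: A_s − A'_s = 3800 mm².
a = (A_s − A'_s) f_y / (0.85 f'_c b) = 1900000/(0.85 × 22.4 × 325) = 307.05 mm.
c = a/β₁ = 307.05/0.85 = 361.24 mm; ε'_s = 0.003(c − d')/c = 0.0026 ≥ f_y/E_s = 0.0025, so compression steel does yield.
M_n = (A_s − A'_s) f_y (d − a/2) + A'_s f_y (d − d') = [1900000 × (735 − 153.525) + 560000 × (735 − 48)] × 10⁻⁶ = 1104.80 + 384.72 = 1489.52 kN·m.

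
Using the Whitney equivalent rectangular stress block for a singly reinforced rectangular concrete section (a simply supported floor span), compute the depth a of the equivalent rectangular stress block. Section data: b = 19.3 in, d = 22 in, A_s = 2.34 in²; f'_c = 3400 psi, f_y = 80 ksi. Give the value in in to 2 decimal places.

T = A_s f_y = 2.34 × 80 = 187.2 kips.
a = T/(0.85 f'_c b) = 187.2/(0.85 × 3.4 × 19.3) = 3.36 in.

a ≈ 3.36 in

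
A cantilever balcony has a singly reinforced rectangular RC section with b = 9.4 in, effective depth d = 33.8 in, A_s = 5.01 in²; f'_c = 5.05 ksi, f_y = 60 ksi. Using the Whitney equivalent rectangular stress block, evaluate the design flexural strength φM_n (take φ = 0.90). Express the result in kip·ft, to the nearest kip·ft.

φM_n ≈ 678 kip·ft

T = A_s f_y = 5.01 × 60 = 300.6 kips.
a = T/(0.85 f'_c b) = 300.6/(0.85 × 5.05 × 9.4) = 7.450 in.
M_n = T(d − a/2) = 300.6 × (33.8 − 3.725) = 9040.5 kip·in = 9040.5/12 = 753.38 kip·ft.
φM_n = 0.90 × 753.38 = 678.04 kip·ft.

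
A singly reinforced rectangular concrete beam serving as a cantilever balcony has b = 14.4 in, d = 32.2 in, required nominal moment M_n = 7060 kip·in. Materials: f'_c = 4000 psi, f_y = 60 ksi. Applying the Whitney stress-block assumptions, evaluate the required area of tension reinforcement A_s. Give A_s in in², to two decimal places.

A_s ≈ 3.95 in²

From M_n = 0.85 f'_c a b (d − a/2):
a = d − √(d² − 2M_n/(0.85 f'_c b)) = 32.2 − √(32.2² − 2 × 7060/(0.85 × 4 × 14.4)) = 4.842 in.
A_s = 0.85 f'_c a b / f_y = 0.85 × 4 × 4.842 × 14.4 / 60 = 3.951 in².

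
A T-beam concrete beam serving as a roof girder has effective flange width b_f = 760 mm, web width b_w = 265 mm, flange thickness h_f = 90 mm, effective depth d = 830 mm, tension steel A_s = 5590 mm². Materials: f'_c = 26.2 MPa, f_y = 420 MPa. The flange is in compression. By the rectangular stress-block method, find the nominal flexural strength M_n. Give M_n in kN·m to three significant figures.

Tension: T = A_s f_y = 5590 × 420 = 2347800 N.
Try a within the flange: a = T/(0.85 f'_c b_f) = 2347800/(0.85 × 26.2 × 760) = 138.72 mm.
a = 138.72 > h_f = 90 mm: the block extends into the web. Split into flange-overhang and web parts.
C_f = 0.85 f'_c (b_f − b_w) h_f = 0.85 × 26.2 × (760 − 265) × 90 = 992129 N.
Remaining web compression depth: a_w = (T − C_f)/(0.85 f'_c b_w) = (2347800 − 992129)/(0.85 × 26.2 × 265) = 229.71 mm.
M_n = C_f(d − h_f/2) + (T − C_f)(d − a_w/2) = 992129 × (830 − 45) + 1355671 × (830 − 114.855) = 778.82 + 969.50 = 1748.32 × 10⁶ N·mm.
M_n = 1748.32 kN·m.

M_n ≈ 1750 kN·m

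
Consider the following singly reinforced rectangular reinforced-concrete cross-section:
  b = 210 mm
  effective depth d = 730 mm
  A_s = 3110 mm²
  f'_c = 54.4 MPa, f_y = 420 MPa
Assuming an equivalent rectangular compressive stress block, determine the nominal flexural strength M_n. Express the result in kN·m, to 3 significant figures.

T = A_s f_y = 3110 × 420 = 1306200 N = 1306.2 kN.
From C = T: a = T/(0.85 f'_c b) = 1306200/(0.85 × 54.4 × 210) = 134.52 mm.
M_n = T(d − a/2) = 1306.2 kN × (730 − 67.26) mm = 865.67 kN·m.

M_n ≈ 866 kN·m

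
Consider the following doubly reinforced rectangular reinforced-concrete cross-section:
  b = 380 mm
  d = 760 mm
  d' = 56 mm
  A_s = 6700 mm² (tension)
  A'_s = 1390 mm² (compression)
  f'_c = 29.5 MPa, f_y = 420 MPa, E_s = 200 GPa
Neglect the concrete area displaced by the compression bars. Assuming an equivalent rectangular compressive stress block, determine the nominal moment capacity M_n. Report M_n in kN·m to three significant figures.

M_n ≈ 1840 kN·m

Assume both tension and compression steel yield.
Net tension couple steel: A_s − A'_s = 5310 mm².
a = (A_s − A'_s) f_y / (0.85 f'_c b) = 2230200/(0.85 × 29.5 × 380) = 234.06 mm.
c = a/β₁ = 234.06/0.839 = 278.97 mm; ε'_s = 0.003(c − d')/c = 0.0024 ≥ f_y/E_s = 0.0021, so compression steel does yield.
M_n = (A_s − A'_s) f_y (d − a/2) + A'_s f_y (d − d') = [2230200 × (760 − 117.03) + 583800 × (760 − 56)] × 10⁻⁶ = 1433.95 + 411.00 = 1844.95 kN·m.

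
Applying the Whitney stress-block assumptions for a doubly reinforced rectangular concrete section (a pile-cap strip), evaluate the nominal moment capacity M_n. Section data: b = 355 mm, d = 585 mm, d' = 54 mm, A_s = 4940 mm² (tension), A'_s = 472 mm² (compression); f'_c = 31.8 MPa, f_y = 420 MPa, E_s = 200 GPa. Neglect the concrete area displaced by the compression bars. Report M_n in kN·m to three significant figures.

M_n ≈ 1020 kN·m

Assume both tension and compression steel yield.
Net tension couple steel: A_s − A'_s = 4468 mm².
a = (A_s − A'_s) f_y / (0.85 f'_c b) = 1876560/(0.85 × 31.8 × 355) = 195.56 mm.
c = a/β₁ = 195.56/0.823 = 237.62 mm; ε'_s = 0.003(c − d')/c = 0.0023 ≥ f_y/E_s = 0.0021, so compression steel does yield.
M_n = (A_s − A'_s) f_y (d − a/2) + A'_s f_y (d − d') = [1876560 × (585 − 97.78) + 198240 × (585 − 54)] × 10⁻⁶ = 914.30 + 105.27 = 1019.57 kN·m.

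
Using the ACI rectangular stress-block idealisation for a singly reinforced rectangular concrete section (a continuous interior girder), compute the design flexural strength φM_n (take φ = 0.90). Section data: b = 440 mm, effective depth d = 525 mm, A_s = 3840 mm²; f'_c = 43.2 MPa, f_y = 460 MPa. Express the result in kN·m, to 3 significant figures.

φM_n ≈ 748 kN·m

T = A_s f_y = 3840 × 460 = 1766400 N = 1766.4 kN.
From C = T: a = T/(0.85 f'_c b) = 1766400/(0.85 × 43.2 × 440) = 109.33 mm.
M_n = T(d − a/2) = 1766.4 kN × (525 − 54.665) mm = 830.80 kN·m.
φM_n = 0.90 × 830.80 = 747.72 kN·m.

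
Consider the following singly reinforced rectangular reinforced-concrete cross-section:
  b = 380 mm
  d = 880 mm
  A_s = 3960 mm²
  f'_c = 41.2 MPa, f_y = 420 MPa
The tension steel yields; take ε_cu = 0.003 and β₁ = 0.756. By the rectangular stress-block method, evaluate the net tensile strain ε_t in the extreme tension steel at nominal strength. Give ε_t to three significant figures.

ε_t ≈ 0.0130

a = A_s f_y/(0.85 f'_c b) = 124.98 mm.
β₁ = 0.756, so c = a/β₁ = 124.98/0.756 = 165.32 mm.
From the linear strain diagram with ε_cu = 0.003: ε_t = 0.003 (d − c)/c = 0.003 × (880 − 165.32)/165.32 = 0.0130.
Since ε_t ≥ 0.005, the section is tension-controlled.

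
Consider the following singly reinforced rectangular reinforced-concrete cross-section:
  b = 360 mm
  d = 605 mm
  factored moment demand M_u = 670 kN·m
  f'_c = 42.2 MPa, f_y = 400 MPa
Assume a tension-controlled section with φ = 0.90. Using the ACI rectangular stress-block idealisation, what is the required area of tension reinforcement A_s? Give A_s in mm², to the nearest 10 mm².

M_n = M_u/φ = 670/0.90 = 744.444 kN·m.
With M_n = 0.85 f'_c a b (d − a/2), solve the quadratic for a:
a = d − √(d² − 2M_n/(0.85 f'_c b)) = 605 − √(605² − 2 × 744.444×10⁶/(0.85 × 42.2 × 360)) = 104.28 mm.
A_s = 0.85 f'_c a b / f_y = 0.85 × 42.2 × 104.28 × 360 / 400 = 3366.5 mm².

A_s ≈ 3370 mm²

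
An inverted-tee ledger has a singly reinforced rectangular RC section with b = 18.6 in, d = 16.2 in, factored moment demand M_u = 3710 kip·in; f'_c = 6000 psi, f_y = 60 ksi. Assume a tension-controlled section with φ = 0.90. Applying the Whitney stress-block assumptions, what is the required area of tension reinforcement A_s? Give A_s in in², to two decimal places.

A_s ≈ 4.67 in²

M_n = M_u/φ = 3710/0.90 = 4122.22 kip·in.
From M_n = 0.85 f'_c a b (d − a/2):
a = d − √(d² − 2M_n/(0.85 f'_c b)) = 16.2 − √(16.2² − 2 × 4122.22/(0.85 × 6 × 18.6)) = 2.951 in.
A_s = 0.85 f'_c a b / f_y = 0.85 × 6 × 2.951 × 18.6 / 60 = 4.666 in².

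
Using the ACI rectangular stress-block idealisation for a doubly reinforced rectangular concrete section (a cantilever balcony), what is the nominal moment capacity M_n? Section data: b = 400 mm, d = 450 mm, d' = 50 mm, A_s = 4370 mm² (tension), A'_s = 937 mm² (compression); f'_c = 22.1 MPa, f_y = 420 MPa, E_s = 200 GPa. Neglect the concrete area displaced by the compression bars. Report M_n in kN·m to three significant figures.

M_n ≈ 668 kN·m

Assume both tension and compression steel yield.
Net tension couple steel: A_s − A'_s = 3433 mm².
a = (A_s − A'_s) f_y / (0.85 f'_c b) = 1441860/(0.85 × 22.1 × 400) = 191.89 mm.
c = a/β₁ = 191.89/0.85 = 225.75 mm; ε'_s = 0.003(c − d')/c = 0.0023 ≥ f_y/E_s = 0.0021, so compression steel does yield.
M_n = (A_s − A'_s) f_y (d − a/2) + A'_s f_y (d − d') = [1441860 × (450 − 95.945) + 393540 × (450 − 50)] × 10⁻⁶ = 510.50 + 157.42 = 667.92 kN·m.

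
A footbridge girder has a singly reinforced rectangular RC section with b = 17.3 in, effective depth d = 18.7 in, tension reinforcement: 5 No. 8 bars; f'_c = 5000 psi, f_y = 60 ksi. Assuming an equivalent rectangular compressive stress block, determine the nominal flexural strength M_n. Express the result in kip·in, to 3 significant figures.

M_n ≈ 4050 kip·in

A_s = 5 × 0.79 = 3.95 in².
T = A_s f_y = 3.95 × 60 = 237 kips.
a = T/(0.85 f'_c b) = 237/(0.85 × 5 × 17.3) = 3.223 in.
M_n = T(d − a/2) = 237 × (18.7 − 1.6115) = 4050.0 kip·in.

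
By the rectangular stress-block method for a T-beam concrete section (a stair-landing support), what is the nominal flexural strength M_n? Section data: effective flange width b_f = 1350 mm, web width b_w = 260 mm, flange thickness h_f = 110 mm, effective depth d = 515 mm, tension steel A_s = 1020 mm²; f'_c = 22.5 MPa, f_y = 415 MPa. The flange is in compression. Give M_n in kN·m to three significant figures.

M_n ≈ 215 kN·m

Tension: T = A_s f_y = 1020 × 415 = 423300 N.
Try a within the flange: a = T/(0.85 f'_c b_f) = 423300/(0.85 × 22.5 × 1350) = 16.40 mm.
Since a = 16.40 ≤ h_f = 110 mm, the stress block lies entirely in the flange; analyse as a rectangular beam of width b_f.
M_n = T(d − a/2) = 423300 × (515 − 8.2) = 214.53 × 10⁶ N·mm.
M_n = 214.53 kN·m.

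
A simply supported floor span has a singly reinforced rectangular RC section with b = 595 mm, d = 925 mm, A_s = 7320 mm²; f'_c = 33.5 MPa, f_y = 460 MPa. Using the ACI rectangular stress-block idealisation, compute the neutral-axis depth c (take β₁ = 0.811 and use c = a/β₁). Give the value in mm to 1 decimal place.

T = A_s f_y = 7320 × 460 = 3367200 N = 3367.2 kN.
Setting C = 0.85 f'_c a b equal to T: a = 3367200/(0.85 × 33.5 × 595) = 198.741 mm.
With β₁ = 0.811, c = a/β₁ = 198.741/0.811 = 245.1 mm.

c ≈ 245.1 mm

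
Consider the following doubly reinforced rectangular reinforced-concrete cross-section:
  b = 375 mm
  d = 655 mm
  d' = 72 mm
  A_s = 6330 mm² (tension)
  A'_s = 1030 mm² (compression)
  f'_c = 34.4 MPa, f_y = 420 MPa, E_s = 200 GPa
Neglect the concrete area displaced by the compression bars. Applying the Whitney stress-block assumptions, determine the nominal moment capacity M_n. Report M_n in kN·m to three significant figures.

Assume both tension and compression steel yield.
Net tension couple steel: A_s − A'_s = 5300 mm².
a = (A_s − A'_s) f_y / (0.85 f'_c b) = 2226000/(0.85 × 34.4 × 375) = 203.01 mm.
c = a/β₁ = 203.01/0.804 = 252.50 mm; ε'_s = 0.003(c − d')/c = 0.0021 ≥ f_y/E_s = 0.0021, so compression steel does yield.
M_n = (A_s − A'_s) f_y (d − a/2) + A'_s f_y (d − d') = [2226000 × (655 − 101.505) + 432600 × (655 − 72)] × 10⁻⁶ = 1232.08 + 252.21 = 1484.29 kN·m.

M_n ≈ 1480 kN·m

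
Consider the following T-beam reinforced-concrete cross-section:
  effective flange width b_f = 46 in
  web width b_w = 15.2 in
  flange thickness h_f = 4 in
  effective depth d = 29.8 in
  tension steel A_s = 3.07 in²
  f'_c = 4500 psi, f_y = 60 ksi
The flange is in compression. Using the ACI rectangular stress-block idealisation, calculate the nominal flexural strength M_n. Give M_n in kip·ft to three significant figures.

Tension: T = A_s f_y = 3.07 × 60 = 184.2 kips.
Try a within the flange: a = T/(0.85 f'_c b_f) = 184.2/(0.85 × 4.5 × 46) = 1.047 in.
Since a = 1.047 ≤ h_f = 4 in, the stress block lies entirely in the flange; analyse as a rectangular beam of width b_f.
M_n = T(d − a/2) = 184.2 × (29.8 − 0.5235) = 5392.7 kip·in.
M_n = 5392.7/12 = 449.39 kip·ft.

M_n ≈ 449 kip·ft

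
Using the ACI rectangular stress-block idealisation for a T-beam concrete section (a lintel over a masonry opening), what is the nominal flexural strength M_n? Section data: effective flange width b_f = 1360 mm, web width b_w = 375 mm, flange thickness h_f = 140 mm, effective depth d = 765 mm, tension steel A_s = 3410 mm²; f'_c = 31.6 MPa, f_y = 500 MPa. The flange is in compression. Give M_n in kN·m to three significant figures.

M_n ≈ 1260 kN·m

Tension: T = A_s f_y = 3410 × 500 = 1705000 N.
Try a within the flange: a = T/(0.85 f'_c b_f) = 1705000/(0.85 × 31.6 × 1360) = 46.67 mm.
Since a = 46.67 ≤ h_f = 140 mm, the stress block lies entirely in the flange; analyse as a rectangular beam of width b_f.
M_n = T(d − a/2) = 1705000 × (765 − 23.335) = 1264.54 × 10⁶ N·mm.
M_n = 1264.54 kN·m.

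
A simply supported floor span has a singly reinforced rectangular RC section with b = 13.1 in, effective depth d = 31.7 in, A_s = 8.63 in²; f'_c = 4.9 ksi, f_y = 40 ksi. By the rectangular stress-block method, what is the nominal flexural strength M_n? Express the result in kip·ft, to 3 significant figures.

T = A_s f_y = 8.63 × 40 = 345.2 kips.
a = T/(0.85 f'_c b) = 345.2/(0.85 × 4.9 × 13.1) = 6.327 in.
M_n = T(d − a/2) = 345.2 × (31.7 − 3.1635) = 9850.8 kip·in = 9850.8/12 = 820.90 kip·ft.

M_n ≈ 821 kip·ft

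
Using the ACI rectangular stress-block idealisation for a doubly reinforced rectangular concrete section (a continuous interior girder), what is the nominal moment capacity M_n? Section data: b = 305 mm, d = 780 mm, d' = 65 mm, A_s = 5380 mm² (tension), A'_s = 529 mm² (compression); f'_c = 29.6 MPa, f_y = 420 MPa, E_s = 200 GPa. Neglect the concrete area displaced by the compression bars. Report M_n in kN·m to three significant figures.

M_n ≈ 1480 kN·m

Assume both tension and compression steel yield.
Net tension couple steel: A_s − A'_s = 4851 mm².
a = (A_s − A'_s) f_y / (0.85 f'_c b) = 2037420/(0.85 × 29.6 × 305) = 265.50 mm.
c = a/β₁ = 265.50/0.839 = 316.45 mm; ε'_s = 0.003(c − d')/c = 0.0024 ≥ f_y/E_s = 0.0021, so compression steel does yield.
M_n = (A_s − A'_s) f_y (d − a/2) + A'_s f_y (d − d') = [2037420 × (780 − 132.75) + 222180 × (780 − 65)] × 10⁻⁶ = 1318.72 + 158.86 = 1477.58 kN·m.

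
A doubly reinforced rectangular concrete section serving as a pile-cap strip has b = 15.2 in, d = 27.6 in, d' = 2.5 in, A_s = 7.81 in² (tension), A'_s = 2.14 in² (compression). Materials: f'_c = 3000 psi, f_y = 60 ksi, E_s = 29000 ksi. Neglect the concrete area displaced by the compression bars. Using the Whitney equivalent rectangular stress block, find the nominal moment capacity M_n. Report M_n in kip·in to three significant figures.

Assume both steels yield.
a = (A_s − A'_s) f_y/(0.85 f'_c b) = (7.81 − 2.14) × 60/(0.85 × 3 × 15.2) = 8.777 in.
c = a/β₁ = 8.777/0.85 = 10.326 in; ε'_s = 0.003(c − d')/c = 0.0023 ≥ ε_y = 0.0021, so the compression steel yields.
M_n = (A_s − A'_s) f_y (d − a/2) + A'_s f_y (d − d') = 340.2 × (27.6 − 4.3885) + 128.4 × (27.6 − 2.5) = 7896.6 + 3222.8 = 11119.4 kip·in.

M_n ≈ 11100 kip·in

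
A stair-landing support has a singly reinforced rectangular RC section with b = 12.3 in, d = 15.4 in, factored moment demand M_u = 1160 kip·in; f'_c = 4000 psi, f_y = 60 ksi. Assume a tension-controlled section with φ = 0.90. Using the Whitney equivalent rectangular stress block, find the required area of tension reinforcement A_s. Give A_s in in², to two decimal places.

A_s ≈ 1.50 in²

M_n = M_u/φ = 1160/0.90 = 1288.89 kip·in.
From M_n = 0.85 f'_c a b (d − a/2):
a = d − √(d² − 2M_n/(0.85 f'_c b)) = 15.4 − √(15.4² − 2 × 1288.89/(0.85 × 4 × 12.3)) = 2.152 in.
A_s = 0.85 f'_c a b / f_y = 0.85 × 4 × 2.152 × 12.3 / 60 = 1.500 in².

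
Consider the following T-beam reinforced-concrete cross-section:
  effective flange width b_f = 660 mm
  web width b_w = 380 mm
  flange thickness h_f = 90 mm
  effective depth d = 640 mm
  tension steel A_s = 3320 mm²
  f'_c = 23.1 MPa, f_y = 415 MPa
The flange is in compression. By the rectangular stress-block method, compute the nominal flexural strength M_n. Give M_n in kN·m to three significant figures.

Tension: T = A_s f_y = 3320 × 415 = 1377800 N.
Try a within the flange: a = T/(0.85 f'_c b_f) = 1377800/(0.85 × 23.1 × 660) = 106.32 mm.
a = 106.32 > h_f = 90 mm: the block extends into the web. Split into flange-overhang and web parts.
C_f = 0.85 f'_c (b_f − b_w) h_f = 0.85 × 23.1 × (660 − 380) × 90 = 494802 N.
Remaining web compression depth: a_w = (T − C_f)/(0.85 f'_c b_w) = (1377800 − 494802)/(0.85 × 23.1 × 380) = 118.34 mm.
M_n = C_f(d − h_f/2) + (T − C_f)(d − a_w/2) = 494802 × (640 − 45) + 882998 × (640 − 59.17) = 294.41 + 512.87 = 807.28 × 10⁶ N·mm.
M_n = 807.28 kN·m.

M_n ≈ 807 kN·m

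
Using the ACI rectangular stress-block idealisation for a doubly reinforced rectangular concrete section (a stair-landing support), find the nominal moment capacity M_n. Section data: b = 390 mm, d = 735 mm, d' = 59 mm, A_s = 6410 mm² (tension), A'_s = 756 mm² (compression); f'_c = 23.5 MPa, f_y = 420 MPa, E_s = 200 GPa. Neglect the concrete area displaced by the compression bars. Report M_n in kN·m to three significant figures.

Assume both tension and compression steel yield.
Net tension couple steel: A_s − A'_s = 5654 mm².
a = (A_s − A'_s) f_y / (0.85 f'_c b) = 2374680/(0.85 × 23.5 × 390) = 304.83 mm.
c = a/β₁ = 304.83/0.85 = 358.62 mm; ε'_s = 0.003(c − d')/c = 0.0025 ≥ f_y/E_s = 0.0021, so compression steel does yield.
M_n = (A_s − A'_s) f_y (d − a/2) + A'_s f_y (d − d') = [2374680 × (735 − 152.415) + 317520 × (735 − 59)] × 10⁻⁶ = 1383.45 + 214.64 = 1598.09 kN·m.

M_n ≈ 1600 kN·m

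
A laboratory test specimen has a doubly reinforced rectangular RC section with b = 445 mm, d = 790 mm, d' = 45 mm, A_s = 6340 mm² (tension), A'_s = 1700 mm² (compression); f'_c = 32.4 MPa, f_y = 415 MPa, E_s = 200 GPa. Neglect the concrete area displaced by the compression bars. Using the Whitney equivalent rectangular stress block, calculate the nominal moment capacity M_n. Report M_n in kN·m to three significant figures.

M_n ≈ 1900 kN·m

Assume both tension and compression steel yield.
Net tension couple steel: A_s − A'_s = 4640 mm².
a = (A_s − A'_s) f_y / (0.85 f'_c b) = 1925600/(0.85 × 32.4 × 445) = 157.12 mm.
c = a/β₁ = 157.12/0.819 = 191.84 mm; ε'_s = 0.003(c − d')/c = 0.0023 ≥ f_y/E_s = 0.0021, so compression steel does yield.
M_n = (A_s − A'_s) f_y (d − a/2) + A'_s f_y (d − d') = [1925600 × (790 − 78.56) + 705500 × (790 − 45)] × 10⁻⁶ = 1369.95 + 525.60 = 1895.55 kN·m.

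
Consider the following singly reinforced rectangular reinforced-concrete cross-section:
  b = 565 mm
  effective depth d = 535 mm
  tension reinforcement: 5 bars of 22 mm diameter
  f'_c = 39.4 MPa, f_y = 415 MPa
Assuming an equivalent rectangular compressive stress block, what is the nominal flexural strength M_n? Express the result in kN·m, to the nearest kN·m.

M_n ≈ 405 kN·m

A_s = 5 × 380 = 1900 mm².
T = A_s f_y = 1900 × 415 = 788500 N = 788.5 kN.
From C = T: a = T/(0.85 f'_c b) = 788500/(0.85 × 39.4 × 565) = 41.67 mm.
M_n = T(d − a/2) = 788.5 kN × (535 − 20.835) mm = 405.42 kN·m.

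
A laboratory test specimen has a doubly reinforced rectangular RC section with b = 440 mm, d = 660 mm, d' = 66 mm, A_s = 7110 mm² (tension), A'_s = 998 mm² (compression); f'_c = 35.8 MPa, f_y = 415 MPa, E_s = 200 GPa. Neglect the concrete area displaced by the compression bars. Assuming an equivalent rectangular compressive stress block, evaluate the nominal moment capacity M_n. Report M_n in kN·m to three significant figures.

Assume both tension and compression steel yield.
Net tension couple steel: A_s − A'_s = 6112 mm².
a = (A_s − A'_s) f_y / (0.85 f'_c b) = 2536480/(0.85 × 35.8 × 440) = 189.44 mm.
c = a/β₁ = 189.44/0.794 = 238.59 mm; ε'_s = 0.003(c − d')/c = 0.0022 ≥ f_y/E_s = 0.0021, so compression steel does yield.
M_n = (A_s − A'_s) f_y (d − a/2) + A'_s f_y (d − d') = [2536480 × (660 − 94.72) + 414170 × (660 − 66)] × 10⁻⁶ = 1433.82 + 246.02 = 1679.84 kN·m.

M_n ≈ 1680 kN·m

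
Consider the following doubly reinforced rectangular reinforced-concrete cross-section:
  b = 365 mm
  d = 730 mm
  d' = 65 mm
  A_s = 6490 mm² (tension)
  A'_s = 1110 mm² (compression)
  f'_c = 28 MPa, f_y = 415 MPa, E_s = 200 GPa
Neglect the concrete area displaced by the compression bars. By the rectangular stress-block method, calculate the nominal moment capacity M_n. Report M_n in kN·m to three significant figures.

Assume both tension and compression steel yield.
Net tension couple steel: A_s − A'_s = 5380 mm².
a = (A_s − A'_s) f_y / (0.85 f'_c b) = 2232700/(0.85 × 28 × 365) = 257.02 mm.
c = a/β₁ = 257.02/0.85 = 302.38 mm; ε'_s = 0.003(c − d')/c = 0.0024 ≥ f_y/E_s = 0.0021, so compression steel does yield.
M_n = (A_s − A'_s) f_y (d − a/2) + A'_s f_y (d − d') = [2232700 × (730 − 128.51) + 460650 × (730 − 65)] × 10⁻⁶ = 1342.95 + 306.33 = 1649.28 kN·m.

M_n ≈ 1650 kN·m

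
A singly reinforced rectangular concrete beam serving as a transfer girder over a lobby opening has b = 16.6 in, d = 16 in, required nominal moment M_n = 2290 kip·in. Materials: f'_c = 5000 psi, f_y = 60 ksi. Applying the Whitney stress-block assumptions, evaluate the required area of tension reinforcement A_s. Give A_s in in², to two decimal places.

From M_n = 0.85 f'_c a b (d − a/2):
a = d − √(d² − 2M_n/(0.85 f'_c b)) = 16 − √(16² − 2 × 2290/(0.85 × 5 × 16.6)) = 2.177 in.
A_s = 0.85 f'_c a b / f_y = 0.85 × 5 × 2.177 × 16.6 / 60 = 2.560 in².

A_s ≈ 2.56 in²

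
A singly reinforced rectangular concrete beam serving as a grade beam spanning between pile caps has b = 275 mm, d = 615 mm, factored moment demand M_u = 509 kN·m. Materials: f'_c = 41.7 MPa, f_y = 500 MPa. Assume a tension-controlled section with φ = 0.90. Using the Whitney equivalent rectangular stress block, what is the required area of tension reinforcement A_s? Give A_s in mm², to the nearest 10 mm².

M_n = M_u/φ = 509/0.90 = 565.556 kN·m.
With M_n = 0.85 f'_c a b (d − a/2), solve the quadratic for a:
a = d − √(d² − 2M_n/(0.85 f'_c b)) = 615 − √(615² − 2 × 565.556×10⁶/(0.85 × 41.7 × 275)) = 102.96 mm.
A_s = 0.85 f'_c a b / f_y = 0.85 × 41.7 × 102.96 × 275 / 500 = 2007.2 mm².

A_s ≈ 2010 mm²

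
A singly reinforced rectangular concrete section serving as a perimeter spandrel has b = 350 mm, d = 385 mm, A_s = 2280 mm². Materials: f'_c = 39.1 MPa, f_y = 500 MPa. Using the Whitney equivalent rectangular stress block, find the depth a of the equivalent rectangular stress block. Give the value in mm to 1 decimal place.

T = A_s f_y = 2280 × 500 = 1140000 N = 1140 kN.
Setting C = 0.85 f'_c a b equal to T: a = 1140000/(0.85 × 39.1 × 350) = 98.0 mm.

a ≈ 98.0 mm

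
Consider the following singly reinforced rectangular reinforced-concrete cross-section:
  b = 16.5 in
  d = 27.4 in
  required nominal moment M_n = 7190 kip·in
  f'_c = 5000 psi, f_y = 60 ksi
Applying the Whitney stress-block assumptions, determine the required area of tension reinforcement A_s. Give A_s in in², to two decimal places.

A_s ≈ 4.72 in²

From M_n = 0.85 f'_c a b (d − a/2):
a = d − √(d² − 2M_n/(0.85 f'_c b)) = 27.4 − √(27.4² − 2 × 7190/(0.85 × 5 × 16.5)) = 4.040 in.
A_s = 0.85 f'_c a b / f_y = 0.85 × 5 × 4.040 × 16.5 / 60 = 4.722 in².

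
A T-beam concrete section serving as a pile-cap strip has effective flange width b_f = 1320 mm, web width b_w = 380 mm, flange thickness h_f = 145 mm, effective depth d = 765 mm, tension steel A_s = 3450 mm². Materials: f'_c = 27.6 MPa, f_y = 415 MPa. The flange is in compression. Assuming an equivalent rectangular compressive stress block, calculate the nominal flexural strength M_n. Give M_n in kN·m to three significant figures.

M_n ≈ 1060 kN·m

Tension: T = A_s f_y = 3450 × 415 = 1431750 N.
Try a within the flange: a = T/(0.85 f'_c b_f) = 1431750/(0.85 × 27.6 × 1320) = 46.23 mm.
Since a = 46.23 ≤ h_f = 145 mm, the stress block lies entirely in the flange; analyse as a rectangular beam of width b_f.
M_n = T(d − a/2) = 1431750 × (765 − 23.115) = 1062.19 × 10⁶ N·mm.
M_n = 1062.19 kN·m.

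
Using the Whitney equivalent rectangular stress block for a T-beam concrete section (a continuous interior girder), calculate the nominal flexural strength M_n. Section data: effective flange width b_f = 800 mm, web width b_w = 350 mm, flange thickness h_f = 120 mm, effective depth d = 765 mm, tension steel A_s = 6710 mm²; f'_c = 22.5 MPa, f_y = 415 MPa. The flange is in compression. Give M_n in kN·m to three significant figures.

M_n ≈ 1840 kN·m

Tension: T = A_s f_y = 6710 × 415 = 2784650 N.
Try a within the flange: a = T/(0.85 f'_c b_f) = 2784650/(0.85 × 22.5 × 800) = 182.00 mm.
a = 182.00 > h_f = 120 mm: the block extends into the web. Split into flange-overhang and web parts.
C_f = 0.85 f'_c (b_f − b_w) h_f = 0.85 × 22.5 × (800 − 350) × 120 = 1032750 N.
Remaining web compression depth: a_w = (T − C_f)/(0.85 f'_c b_w) = (2784650 − 1032750)/(0.85 × 22.5 × 350) = 261.72 mm.
M_n = C_f(d − h_f/2) + (T − C_f)(d − a_w/2) = 1032750 × (765 − 60) + 1751900 × (765 − 130.86) = 728.09 + 1110.95 = 1839.04 × 10⁶ N·mm.
M_n = 1839.04 kN·m.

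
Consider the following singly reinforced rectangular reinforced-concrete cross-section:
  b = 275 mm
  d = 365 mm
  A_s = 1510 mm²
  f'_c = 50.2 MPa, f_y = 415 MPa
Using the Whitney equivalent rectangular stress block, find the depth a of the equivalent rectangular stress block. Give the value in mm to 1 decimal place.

a ≈ 53.4 mm

T = A_s f_y = 1510 × 415 = 626650 N = 626.65 kN.
Setting C = 0.85 f'_c a b equal to T: a = 626650/(0.85 × 50.2 × 275) = 53.4 mm.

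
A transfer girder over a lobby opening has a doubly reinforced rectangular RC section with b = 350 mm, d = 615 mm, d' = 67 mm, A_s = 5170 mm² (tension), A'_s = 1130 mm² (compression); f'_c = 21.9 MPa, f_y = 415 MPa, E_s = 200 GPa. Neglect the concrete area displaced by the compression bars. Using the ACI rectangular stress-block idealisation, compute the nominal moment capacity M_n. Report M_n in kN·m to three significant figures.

Assume both tension and compression steel yield.
Net tension couple steel: A_s − A'_s = 4040 mm².
a = (A_s − A'_s) f_y / (0.85 f'_c b) = 1676600/(0.85 × 21.9 × 350) = 257.33 mm.
c = a/β₁ = 257.33/0.85 = 302.74 mm; ε'_s = 0.003(c − d')/c = 0.0023 ≥ f_y/E_s = 0.0021, so compression steel does yield.
M_n = (A_s − A'_s) f_y (d − a/2) + A'_s f_y (d − d') = [1676600 × (615 − 128.665) + 468950 × (615 − 67)] × 10⁻⁶ = 815.39 + 256.98 = 1072.37 kN·m.

M_n ≈ 1070 kN·m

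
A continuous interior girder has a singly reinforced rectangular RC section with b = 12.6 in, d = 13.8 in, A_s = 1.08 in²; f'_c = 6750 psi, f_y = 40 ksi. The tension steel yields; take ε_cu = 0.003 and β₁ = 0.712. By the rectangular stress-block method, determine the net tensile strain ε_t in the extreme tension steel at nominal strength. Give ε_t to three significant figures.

ε_t ≈ 0.0463

a = A_s f_y/(0.85 f'_c b) = 0.598 in.
β₁ = 0.712, so c = a/β₁ = 0.598/0.712 = 0.840 in.
From the linear strain diagram with ε_cu = 0.003: ε_t = 0.003 (d − c)/c = 0.003 × (13.8 − 0.840)/0.840 = 0.0463.
Since ε_t ≥ 0.005, the section is tension-controlled.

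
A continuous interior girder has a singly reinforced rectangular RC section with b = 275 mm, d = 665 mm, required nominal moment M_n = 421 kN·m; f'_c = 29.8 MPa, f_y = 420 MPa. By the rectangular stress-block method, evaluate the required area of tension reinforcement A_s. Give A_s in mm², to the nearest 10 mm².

A_s ≈ 1630 mm²

With M_n = 0.85 f'_c a b (d − a/2), solve the quadratic for a:
a = d − √(d² − 2M_n/(0.85 f'_c b)) = 665 − √(665² − 2 × 421×10⁶/(0.85 × 29.8 × 275)) = 98.12 mm.
A_s = 0.85 f'_c a b / f_y = 0.85 × 29.8 × 98.12 × 275 / 420 = 1627.3 mm².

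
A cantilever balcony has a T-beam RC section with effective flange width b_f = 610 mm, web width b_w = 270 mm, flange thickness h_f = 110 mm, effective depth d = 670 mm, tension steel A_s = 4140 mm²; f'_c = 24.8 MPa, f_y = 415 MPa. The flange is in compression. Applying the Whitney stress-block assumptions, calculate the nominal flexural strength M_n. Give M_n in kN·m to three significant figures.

M_n ≈ 1030 kN·m

Tension: T = A_s f_y = 4140 × 415 = 1718100 N.
Try a within the flange: a = T/(0.85 f'_c b_f) = 1718100/(0.85 × 24.8 × 610) = 133.61 mm.
a = 133.61 > h_f = 110 mm: the block extends into the web. Split into flange-overhang and web parts.
C_f = 0.85 f'_c (b_f − b_w) h_f = 0.85 × 24.8 × (610 − 270) × 110 = 788392 N.
Remaining web compression depth: a_w = (T − C_f)/(0.85 f'_c b_w) = (1718100 − 788392)/(0.85 × 24.8 × 270) = 163.35 mm.
M_n = C_f(d − h_f/2) + (T − C_f)(d − a_w/2) = 788392 × (670 − 55) + 929708 × (670 − 81.675) = 484.86 + 546.97 = 1031.83 × 10⁶ N·mm.
M_n = 1031.83 kN·m.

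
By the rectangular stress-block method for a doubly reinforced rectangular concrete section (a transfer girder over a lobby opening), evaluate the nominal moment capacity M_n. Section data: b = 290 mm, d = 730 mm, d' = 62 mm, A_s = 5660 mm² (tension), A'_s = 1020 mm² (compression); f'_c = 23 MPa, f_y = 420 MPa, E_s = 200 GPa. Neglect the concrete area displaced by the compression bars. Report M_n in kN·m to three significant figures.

M_n ≈ 1370 kN·m

Assume both tension and compression steel yield.
Net tension couple steel: A_s − A'_s = 4640 mm².
a = (A_s − A'_s) f_y / (0.85 f'_c b) = 1948800/(0.85 × 23 × 290) = 343.73 mm.
c = a/β₁ = 343.73/0.85 = 404.39 mm; ε'_s = 0.003(c − d')/c = 0.0025 ≥ f_y/E_s = 0.0021, so compression steel does yield.
M_n = (A_s − A'_s) f_y (d − a/2) + A'_s f_y (d − d') = [1948800 × (730 − 171.865) + 428400 × (730 − 62)] × 10⁻⁶ = 1087.69 + 286.17 = 1373.86 kN·m.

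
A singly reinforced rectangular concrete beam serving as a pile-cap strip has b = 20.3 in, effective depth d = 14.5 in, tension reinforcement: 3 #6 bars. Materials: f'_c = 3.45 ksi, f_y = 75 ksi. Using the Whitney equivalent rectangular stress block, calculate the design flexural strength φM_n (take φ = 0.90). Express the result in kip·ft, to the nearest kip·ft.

A_s = 3 × 0.44 = 1.32 in².
T = A_s f_y = 1.32 × 75 = 99 kips.
a = T/(0.85 f'_c b) = 99/(0.85 × 3.45 × 20.3) = 1.663 in.
M_n = T(d − a/2) = 99 × (14.5 − 0.8315) = 1353.2 kip·in = 1353.2/12 = 112.77 kip·ft.
φM_n = 0.90 × 112.77 = 101.49 kip·ft.

φM_n ≈ 101 kip·ft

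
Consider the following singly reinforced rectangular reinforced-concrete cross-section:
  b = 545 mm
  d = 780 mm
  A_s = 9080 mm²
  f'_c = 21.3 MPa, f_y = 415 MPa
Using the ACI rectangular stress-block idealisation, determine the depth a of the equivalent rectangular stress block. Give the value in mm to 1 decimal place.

T = A_s f_y = 9080 × 415 = 3768200 N = 3768.2 kN.
Setting C = 0.85 f'_c a b equal to T: a = 3768200/(0.85 × 21.3 × 545) = 381.9 mm.

a ≈ 381.9 mm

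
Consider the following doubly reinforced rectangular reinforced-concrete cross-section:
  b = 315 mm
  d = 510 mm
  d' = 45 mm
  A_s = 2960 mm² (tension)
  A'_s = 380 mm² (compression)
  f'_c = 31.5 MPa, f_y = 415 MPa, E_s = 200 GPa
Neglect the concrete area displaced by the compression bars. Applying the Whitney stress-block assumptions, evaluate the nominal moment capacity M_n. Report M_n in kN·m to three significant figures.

M_n ≈ 551 kN·m

Assume both tension and compression steel yield.
Net tension couple steel: A_s − A'_s = 2580 mm².
a = (A_s − A'_s) f_y / (0.85 f'_c b) = 1070700/(0.85 × 31.5 × 315) = 126.95 mm.
c = a/β₁ = 126.95/0.825 = 153.88 mm; ε'_s = 0.003(c − d')/c = 0.0021 ≥ f_y/E_s = 0.0021, so compression steel does yield.
M_n = (A_s − A'_s) f_y (d − a/2) + A'_s f_y (d − d') = [1070700 × (510 − 63.475) + 157700 × (510 − 45)] × 10⁻⁶ = 478.09 + 73.33 = 551.42 kN·m.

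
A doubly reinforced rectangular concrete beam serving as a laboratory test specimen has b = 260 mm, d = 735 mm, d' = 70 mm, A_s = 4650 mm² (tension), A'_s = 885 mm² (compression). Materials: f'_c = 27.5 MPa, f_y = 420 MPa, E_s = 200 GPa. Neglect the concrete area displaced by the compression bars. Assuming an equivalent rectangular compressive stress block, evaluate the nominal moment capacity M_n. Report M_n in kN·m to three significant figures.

M_n ≈ 1200 kN·m

Assume both tension and compression steel yield.
Net tension couple steel: A_s − A'_s = 3765 mm².
a = (A_s − A'_s) f_y / (0.85 f'_c b) = 1581300/(0.85 × 27.5 × 260) = 260.19 mm.
c = a/β₁ = 260.19/0.85 = 306.11 mm; ε'_s = 0.003(c − d')/c = 0.0023 ≥ f_y/E_s = 0.0021, so compression steel does yield.
M_n = (A_s − A'_s) f_y (d − a/2) + A'_s f_y (d − d') = [1581300 × (735 − 130.095) + 371700 × (735 − 70)] × 10⁻⁶ = 956.54 + 247.18 = 1203.72 kN·m.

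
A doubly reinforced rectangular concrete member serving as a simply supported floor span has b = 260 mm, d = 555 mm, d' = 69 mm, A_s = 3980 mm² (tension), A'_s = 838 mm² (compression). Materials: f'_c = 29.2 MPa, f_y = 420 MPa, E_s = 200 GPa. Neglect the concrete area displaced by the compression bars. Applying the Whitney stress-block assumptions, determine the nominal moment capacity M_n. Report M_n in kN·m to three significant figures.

Assume both tension and compression steel yield.
Net tension couple steel: A_s − A'_s = 3142 mm².
a = (A_s − A'_s) f_y / (0.85 f'_c b) = 1319640/(0.85 × 29.2 × 260) = 204.49 mm.
c = a/β₁ = 204.49/0.841 = 243.15 mm; ε'_s = 0.003(c − d')/c = 0.0021 ≥ f_y/E_s = 0.0021, so compression steel does yield.
M_n = (A_s − A'_s) f_y (d − a/2) + A'_s f_y (d − d') = [1319640 × (555 − 102.245) + 351960 × (555 − 69)] × 10⁻⁶ = 597.47 + 171.05 = 768.52 kN·m.

M_n ≈ 769 kN·m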